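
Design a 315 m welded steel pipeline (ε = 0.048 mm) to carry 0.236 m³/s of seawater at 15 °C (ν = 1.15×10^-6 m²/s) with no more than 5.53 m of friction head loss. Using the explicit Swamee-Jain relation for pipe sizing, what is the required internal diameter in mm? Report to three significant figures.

Swamee-Jain (Type III): D = 0.66·[ε^1.25·(LQ²/(gh_f))^4.75 + ν·Q^9.4·(L/(gh_f))^5.2]^0.04
LQ²/(gh_f) = 0.3234; L/(gh_f) = 5.807
Term 1 = ε^1.25·(…)^4.75 = 1.87×10^-8; Term 2 = ν·Q^9.4·(…)^5.2 = 1.38×10^-8
D = 0.66·(1.87×10^-8 + 1.38×10^-8)^0.04 = 0.3311 m = 331 mm
Check: V = 2.74 m/s, Re = 7.89×10^5, f = 0.01437, h_f = 5.23 m ≈ 5.53 m ✓

D ≈ 331 mm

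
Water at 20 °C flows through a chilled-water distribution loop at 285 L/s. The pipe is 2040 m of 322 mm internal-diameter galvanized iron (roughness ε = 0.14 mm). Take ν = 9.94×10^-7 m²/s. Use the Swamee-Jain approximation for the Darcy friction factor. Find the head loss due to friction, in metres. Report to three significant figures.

h_f ≈ 66.4 m

V = 4Q/(πD²) = 4·0.285/(π·0.322²) = 3.500 m/s
Re = VD/ν = 3.500·0.322/9.94×10^-7 = 1.13×10^6 → turbulent
ε/D = 0.14/322 = 4.35×10^-4
Swamee-Jain: f = 0.01678
h_f = f(L/D)V²/(2g) = 0.01678·(2040/0.322)·3.500²/(2·9.81) = 66.35 m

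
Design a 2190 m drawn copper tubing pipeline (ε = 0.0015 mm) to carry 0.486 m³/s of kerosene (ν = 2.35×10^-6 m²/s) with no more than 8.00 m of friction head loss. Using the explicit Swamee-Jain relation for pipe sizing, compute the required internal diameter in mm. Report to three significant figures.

Swamee-Jain (Type III): D = 0.66·[ε^1.25·(LQ²/(gh_f))^4.75 + ν·Q^9.4·(L/(gh_f))^5.2]^0.04
LQ²/(gh_f) = 6.591; L/(gh_f) = 27.91
Term 1 = ε^1.25·(…)^4.75 = 4.08×10^-4; Term 2 = ν·Q^9.4·(…)^5.2 = 0.0877
D = 0.66·(4.08×10^-4 + 0.0877)^0.04 = 0.5989 m = 599 mm
Check: V = 1.73 m/s, Re = 4.40×10^5, f = 0.01343, h_f = 7.45 m ≈ 8.00 m ✓

D ≈ 599 mm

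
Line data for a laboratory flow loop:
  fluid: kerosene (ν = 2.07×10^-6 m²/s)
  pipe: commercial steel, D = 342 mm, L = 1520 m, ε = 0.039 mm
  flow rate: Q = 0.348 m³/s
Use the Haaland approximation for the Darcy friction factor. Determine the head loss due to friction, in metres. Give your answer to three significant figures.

V = 4Q/(πD²) = 4·0.348/(π·0.342²) = 3.788 m/s
Re = VD/ν = 3.788·0.342/2.07×10^-6 = 6.26×10^5 → turbulent
ε/D = 0.039/342 = 1.14×10^-4
Haaland: f = 0.01409
h_f = f(L/D)V²/(2g) = 0.01409·(1520/0.342)·3.788²/(2·9.81) = 45.79 m

h_f ≈ 45.8 m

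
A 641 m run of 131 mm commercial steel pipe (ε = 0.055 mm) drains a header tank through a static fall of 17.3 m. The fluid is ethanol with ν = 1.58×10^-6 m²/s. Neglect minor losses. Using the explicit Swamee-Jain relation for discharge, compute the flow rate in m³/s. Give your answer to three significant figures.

Swamee-Jain (Type II): Q = -0.965·√(gD⁵h_f/L)·ln[ε/(3.7D) + √(3.17ν²L/(gD³h_f))]
√(gD⁵h_f/L) = √(9.81·0.131⁵·17.3/641) = 0.003196
ε/(3.7D) = 1.13×10^-4; √(3.17ν²L/(gD³h_f)) = 1.15×10^-4
Q = -0.965·0.003196·ln(2.288×10^-4) = 0.02585 m³/s
Check: V = 1.92 m/s, Re = 1.59×10^5, f = 0.01895, h_f = 17.4 m ≈ 17.3 m ✓

Q ≈ 0.0259 m³/s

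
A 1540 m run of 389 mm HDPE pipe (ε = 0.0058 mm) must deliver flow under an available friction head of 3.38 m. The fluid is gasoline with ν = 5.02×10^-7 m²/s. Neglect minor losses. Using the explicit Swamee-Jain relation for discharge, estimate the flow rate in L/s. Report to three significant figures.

Q ≈ 140 L/s

Swamee-Jain (Type II): Q = -0.965·√(gD⁵h_f/L)·ln[ε/(3.7D) + √(3.17ν²L/(gD³h_f))]
√(gD⁵h_f/L) = √(9.81·0.389⁵·3.38/1540) = 0.01385
ε/(3.7D) = 4.03×10^-6; √(3.17ν²L/(gD³h_f)) = 2.51×10^-5
Q = -0.965·0.01385·ln(2.914×10^-5) = 0.1396 m³/s
Check: V = 1.17 m/s, Re = 9.10×10^5, f = 0.01213, h_f = 3.38 m ≈ 3.38 m ✓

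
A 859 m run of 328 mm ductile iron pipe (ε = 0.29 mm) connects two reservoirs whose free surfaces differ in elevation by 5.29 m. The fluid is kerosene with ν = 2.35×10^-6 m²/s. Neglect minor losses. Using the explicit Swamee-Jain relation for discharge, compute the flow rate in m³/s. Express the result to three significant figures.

Q ≈ 0.117 m³/s

Swamee-Jain (Type II): Q = -0.965·√(gD⁵h_f/L)·ln[ε/(3.7D) + √(3.17ν²L/(gD³h_f))]
√(gD⁵h_f/L) = √(9.81·0.328⁵·5.29/859) = 0.01514
ε/(3.7D) = 2.39×10^-4; √(3.17ν²L/(gD³h_f)) = 9.06×10^-5
Q = -0.965·0.01514·ln(3.296×10^-4) = 0.1172 m³/s
Check: V = 1.39 m/s, Re = 1.94×10^5, f = 0.02077, h_f = 5.33 m ≈ 5.29 m ✓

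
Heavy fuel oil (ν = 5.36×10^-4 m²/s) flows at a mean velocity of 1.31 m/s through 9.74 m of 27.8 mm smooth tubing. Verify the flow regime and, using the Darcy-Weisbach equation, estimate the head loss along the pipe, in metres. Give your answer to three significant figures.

h_f ≈ 28.9 m

Re = VD/ν = 1.31·0.02780/5.36×10^-4 = 67.9 → laminar (Re < 2300)
f = 64/Re = 0.9420
h_f = f(L/D)V²/(2g) = 0.9420·(9.74/0.02780)·1.31²/(2·9.81) = 28.87 m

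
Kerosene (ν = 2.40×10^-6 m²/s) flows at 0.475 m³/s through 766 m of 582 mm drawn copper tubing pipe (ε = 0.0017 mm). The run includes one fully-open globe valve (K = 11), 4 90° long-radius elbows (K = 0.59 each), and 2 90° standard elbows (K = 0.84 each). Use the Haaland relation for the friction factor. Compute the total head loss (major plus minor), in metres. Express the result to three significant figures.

H_L ≈ 5.32 m

V = 4Q/(πD²) = 1.785 m/s; V²/2g = 0.1625 m
Re = 4.33×10^5, ε/D = 2.92×10^-6 → f = 0.01343 (Haaland)
Major: h_f = f(L/D)·V²/2g = 0.01343·1316·0.1625 = 2.873 m
Minor: ΣK = 15.0; h_m = ΣK·V²/2g = 2.444 m
Total H_L = 2.873 + 2.444 = 5.317 m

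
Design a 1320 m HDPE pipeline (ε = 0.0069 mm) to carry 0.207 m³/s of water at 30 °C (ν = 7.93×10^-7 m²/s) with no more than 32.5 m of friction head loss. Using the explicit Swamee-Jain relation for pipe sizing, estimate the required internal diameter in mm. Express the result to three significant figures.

Swamee-Jain (Type III): D = 0.66·[ε^1.25·(LQ²/(gh_f))^4.75 + ν·Q^9.4·(L/(gh_f))^5.2]^0.04
LQ²/(gh_f) = 0.1774; L/(gh_f) = 4.140
Term 1 = ε^1.25·(…)^4.75 = 9.57×10^-11; Term 2 = ν·Q^9.4·(…)^5.2 = 4.76×10^-10
D = 0.66·(9.57×10^-11 + 4.76×10^-10)^0.04 = 0.2817 m = 282 mm
Check: V = 3.32 m/s, Re = 1.18×10^6, f = 0.01192, h_f = 31.4 m ≈ 32.5 m ✓

D ≈ 282 mm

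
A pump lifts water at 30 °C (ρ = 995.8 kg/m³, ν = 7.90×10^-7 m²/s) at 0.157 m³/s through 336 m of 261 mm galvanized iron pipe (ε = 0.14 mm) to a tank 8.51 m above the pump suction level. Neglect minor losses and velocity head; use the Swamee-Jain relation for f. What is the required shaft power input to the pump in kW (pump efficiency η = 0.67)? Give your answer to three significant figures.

P_shaft ≈ 42.2 kW

V = 4Q/(πD²) = 2.934 m/s; Re = 9.69×10^5; ε/D = 5.36×10^-4; f = 0.01756
h_f = f(L/D)V²/2g = 9.920 m
Total head H = z + h_f = 8.51 + 9.920 = 18.43 m
P_hyd = ρgQH = 995.8·9.81·0.157·18.43 = 28.27 kW
P_shaft = P_hyd/η = 28.27/0.67 = 42.19 kW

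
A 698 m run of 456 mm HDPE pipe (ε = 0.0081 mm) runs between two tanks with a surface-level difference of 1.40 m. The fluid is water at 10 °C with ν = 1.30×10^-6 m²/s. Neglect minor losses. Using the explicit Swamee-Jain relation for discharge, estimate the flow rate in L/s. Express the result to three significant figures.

Swamee-Jain (Type II): Q = -0.965·√(gD⁵h_f/L)·ln[ε/(3.7D) + √(3.17ν²L/(gD³h_f))]
√(gD⁵h_f/L) = √(9.81·0.456⁵·1.40/698) = 0.01970
ε/(3.7D) = 4.80×10^-6; √(3.17ν²L/(gD³h_f)) = 5.36×10^-5
Q = -0.965·0.01970·ln(5.839×10^-5) = 0.1853 m³/s
Check: V = 1.13 m/s, Re = 3.98×10^5, f = 0.01389, h_f = 1.39 m ≈ 1.40 m ✓

Q ≈ 185 L/s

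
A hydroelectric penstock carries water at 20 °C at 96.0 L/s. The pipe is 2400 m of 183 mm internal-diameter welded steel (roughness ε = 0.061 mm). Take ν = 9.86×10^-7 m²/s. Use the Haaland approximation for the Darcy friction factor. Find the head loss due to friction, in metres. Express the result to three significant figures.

h_f ≈ 144 m

V = 4Q/(πD²) = 4·0.0960/(π·0.183²) = 3.650 m/s
Re = VD/ν = 3.650·0.183/9.86×10^-7 = 6.77×10^5 → turbulent
ε/D = 0.061/183 = 3.33×10^-4
Haaland: f = 0.01615
h_f = f(L/D)V²/(2g) = 0.01615·(2400/0.183)·3.650²/(2·9.81) = 143.8 m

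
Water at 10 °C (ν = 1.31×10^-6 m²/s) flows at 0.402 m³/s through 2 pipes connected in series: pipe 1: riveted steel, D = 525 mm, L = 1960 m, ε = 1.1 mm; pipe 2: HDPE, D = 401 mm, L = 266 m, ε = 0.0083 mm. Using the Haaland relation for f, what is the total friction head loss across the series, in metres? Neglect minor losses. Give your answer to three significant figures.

H ≈ 19.8 m

Pipe 1: V = 1.857 m/s, Re = 7.44×10^5, ε/D = 0.00210, f = 0.02397, h_1 = f(L/D)V²/2g = 15.73 m
Pipe 2: V = 3.183 m/s, Re = 9.74×10^5, ε/D = 2.07×10^-5, f = 0.01202, h_2 = f(L/D)V²/2g = 4.117 m
Series → Q common, losses add: H = Σh = 19.85 m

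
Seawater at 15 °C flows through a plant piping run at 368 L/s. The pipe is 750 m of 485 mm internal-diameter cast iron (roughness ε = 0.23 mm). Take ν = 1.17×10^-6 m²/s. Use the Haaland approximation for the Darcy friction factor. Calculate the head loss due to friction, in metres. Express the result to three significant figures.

V = 4Q/(πD²) = 4·0.368/(π·0.485²) = 1.992 m/s
Re = VD/ν = 1.992·0.485/1.17×10^-6 = 8.26×10^5 → turbulent
ε/D = 0.23/485 = 4.74×10^-4
Haaland: f = 0.01708
h_f = f(L/D)V²/(2g) = 0.01708·(750/0.485)·1.992²/(2·9.81) = 5.343 m

h_f ≈ 5.34 m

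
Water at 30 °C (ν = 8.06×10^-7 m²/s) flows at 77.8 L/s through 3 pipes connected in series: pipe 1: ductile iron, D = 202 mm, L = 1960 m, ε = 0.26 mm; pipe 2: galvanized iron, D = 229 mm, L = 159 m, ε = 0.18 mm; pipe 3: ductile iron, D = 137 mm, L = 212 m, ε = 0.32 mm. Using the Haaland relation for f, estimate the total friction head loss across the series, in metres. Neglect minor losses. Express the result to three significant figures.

H ≈ 119 m

Pipe 1: V = 2.428 m/s, Re = 6.08×10^5, ε/D = 0.00129, f = 0.02130, h_1 = f(L/D)V²/2g = 62.09 m
Pipe 2: V = 1.889 m/s, Re = 5.37×10^5, ε/D = 7.86×10^-4, f = 0.01915, h_2 = f(L/D)V²/2g = 2.418 m
Pipe 3: V = 5.278 m/s, Re = 8.97×10^5, ε/D = 0.00234, f = 0.02463, h_3 = f(L/D)V²/2g = 54.11 m
Series → Q common, losses add: H = Σh = 118.6 m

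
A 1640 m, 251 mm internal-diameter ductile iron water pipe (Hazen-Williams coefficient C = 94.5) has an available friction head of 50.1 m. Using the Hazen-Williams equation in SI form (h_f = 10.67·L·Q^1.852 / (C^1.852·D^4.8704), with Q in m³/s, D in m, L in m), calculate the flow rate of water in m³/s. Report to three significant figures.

Q ≈ 0.106 m³/s

Rearranging: Q = [h_f·C^1.852·D^4.8704 / (10.67·L)]^(1/1.852)
Q = [50.1·94.5^1.852·0.251^4.8704 / (10.67·1640)]^0.540 = 0.1056 m³/s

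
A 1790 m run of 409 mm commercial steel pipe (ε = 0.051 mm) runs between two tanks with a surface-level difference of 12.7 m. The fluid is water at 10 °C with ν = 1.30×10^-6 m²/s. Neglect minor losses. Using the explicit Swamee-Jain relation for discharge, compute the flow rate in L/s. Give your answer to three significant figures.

Swamee-Jain (Type II): Q = -0.965·√(gD⁵h_f/L)·ln[ε/(3.7D) + √(3.17ν²L/(gD³h_f))]
√(gD⁵h_f/L) = √(9.81·0.409⁵·12.7/1790) = 0.02822
ε/(3.7D) = 3.37×10^-5; √(3.17ν²L/(gD³h_f)) = 3.35×10^-5
Q = -0.965·0.02822·ln(6.724×10^-5) = 0.2617 m³/s
Check: V = 1.99 m/s, Re = 6.27×10^5, f = 0.01442, h_f = 12.8 m ≈ 12.7 m ✓

Q ≈ 262 L/s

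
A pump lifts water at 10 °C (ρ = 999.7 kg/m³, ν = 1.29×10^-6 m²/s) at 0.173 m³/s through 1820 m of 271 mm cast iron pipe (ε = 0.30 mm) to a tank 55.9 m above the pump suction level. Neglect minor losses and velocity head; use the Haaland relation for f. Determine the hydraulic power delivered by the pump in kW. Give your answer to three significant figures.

P_hyd ≈ 202 kW

V = 4Q/(πD²) = 2.999 m/s; Re = 6.30×10^5; ε/D = 0.00111; f = 0.02056
h_f = f(L/D)V²/2g = 63.31 m
Total head H = z + h_f = 55.9 + 63.31 = 119.2 m
P_hyd = ρgQH = 999.7·9.81·0.173·119.2 = 202.3 kW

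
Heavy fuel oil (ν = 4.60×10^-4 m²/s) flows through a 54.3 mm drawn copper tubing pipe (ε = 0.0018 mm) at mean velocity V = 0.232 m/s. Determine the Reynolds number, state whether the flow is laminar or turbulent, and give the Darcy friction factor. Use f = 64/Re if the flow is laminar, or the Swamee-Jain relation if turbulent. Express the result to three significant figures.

Re = VD/ν = 0.2320·0.0543/4.60×10^-4 = 27.4
Re < 2300 → laminar → f = 64/Re = 2.337

Re ≈ 27.4; laminar; f = 64/Re ≈ 2.34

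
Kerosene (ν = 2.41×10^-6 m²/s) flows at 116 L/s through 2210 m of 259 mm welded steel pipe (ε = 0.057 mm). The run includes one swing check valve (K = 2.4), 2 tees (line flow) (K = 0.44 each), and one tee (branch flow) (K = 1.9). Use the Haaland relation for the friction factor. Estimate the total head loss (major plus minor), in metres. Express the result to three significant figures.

H_L ≈ 36.4 m

V = 4Q/(πD²) = 2.202 m/s; V²/2g = 0.2471 m
Re = 2.37×10^5, ε/D = 2.20×10^-4 → f = 0.01665 (Haaland)
Major: h_f = f(L/D)·V²/2g = 0.01665·8533·0.2471 = 35.11 m
Minor: ΣK = 5.18; h_m = ΣK·V²/2g = 1.280 m
Total H_L = 35.11 + 1.280 = 36.39 m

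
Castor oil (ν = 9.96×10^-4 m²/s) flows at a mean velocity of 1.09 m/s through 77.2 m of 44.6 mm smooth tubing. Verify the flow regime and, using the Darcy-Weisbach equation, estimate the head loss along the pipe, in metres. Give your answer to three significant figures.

h_f ≈ 137 m

Re = VD/ν = 1.09·0.04460/9.96×10^-4 = 48.8 → laminar (Re < 2300)
f = 64/Re = 1.311
h_f = f(L/D)V²/(2g) = 1.311·(77.2/0.04460)·1.09²/(2·9.81) = 137.4 m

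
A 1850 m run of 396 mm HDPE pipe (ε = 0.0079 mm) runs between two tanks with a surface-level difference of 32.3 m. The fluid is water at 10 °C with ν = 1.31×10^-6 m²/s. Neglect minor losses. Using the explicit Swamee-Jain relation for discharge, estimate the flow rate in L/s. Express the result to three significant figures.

Swamee-Jain (Type II): Q = -0.965·√(gD⁵h_f/L)·ln[ε/(3.7D) + √(3.17ν²L/(gD³h_f))]
√(gD⁵h_f/L) = √(9.81·0.396⁵·32.3/1850) = 0.04084
ε/(3.7D) = 5.39×10^-6; √(3.17ν²L/(gD³h_f)) = 2.26×10^-5
Q = -0.965·0.04084·ln(2.801×10^-5) = 0.4131 m³/s
Check: V = 3.35 m/s, Re = 1.01×10^6, f = 0.01206, h_f = 32.3 m ≈ 32.3 m ✓

Q ≈ 413 L/s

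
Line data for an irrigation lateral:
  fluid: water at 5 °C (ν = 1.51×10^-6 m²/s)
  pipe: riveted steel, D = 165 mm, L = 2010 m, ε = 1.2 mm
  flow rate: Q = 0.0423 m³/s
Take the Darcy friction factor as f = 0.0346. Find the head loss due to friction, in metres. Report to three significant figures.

h_f ≈ 84.1 m

V = 4Q/(πD²) = 4·0.0423/(π·0.165²) = 1.978 m/s
h_f = f(L/D)V²/(2g) = 0.03460·(2010/0.165)·1.978²/(2·9.81) = 84.07 m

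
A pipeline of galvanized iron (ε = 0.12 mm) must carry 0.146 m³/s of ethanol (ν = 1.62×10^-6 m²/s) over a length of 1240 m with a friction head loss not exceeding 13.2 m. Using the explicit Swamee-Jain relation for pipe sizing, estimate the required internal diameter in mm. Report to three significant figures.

D ≈ 315 mm

Swamee-Jain (Type III): D = 0.66·[ε^1.25·(LQ²/(gh_f))^4.75 + ν·Q^9.4·(L/(gh_f))^5.2]^0.04
LQ²/(gh_f) = 0.2041; L/(gh_f) = 9.576
Term 1 = ε^1.25·(…)^4.75 = 6.62×10^-9; Term 2 = ν·Q^9.4·(…)^5.2 = 2.86×10^-9
D = 0.66·(6.62×10^-9 + 2.86×10^-9)^0.04 = 0.3152 m = 315 mm
Check: V = 1.87 m/s, Re = 3.64×10^5, f = 0.01734, h_f = 12.2 m ≈ 13.2 m ✓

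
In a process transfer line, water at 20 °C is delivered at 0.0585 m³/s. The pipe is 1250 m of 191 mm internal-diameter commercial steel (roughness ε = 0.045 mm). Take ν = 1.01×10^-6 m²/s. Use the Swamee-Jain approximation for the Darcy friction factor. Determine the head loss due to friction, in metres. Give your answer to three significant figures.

h_f ≈ 22.5 m

V = 4Q/(πD²) = 4·0.0585/(π·0.191²) = 2.042 m/s
Re = VD/ν = 2.042·0.191/1.01×10^-6 = 3.86×10^5 → turbulent
ε/D = 0.045/191 = 2.36×10^-4
Swamee-Jain: f = 0.01619
h_f = f(L/D)V²/(2g) = 0.01619·(1250/0.191)·2.042²/(2·9.81) = 22.51 m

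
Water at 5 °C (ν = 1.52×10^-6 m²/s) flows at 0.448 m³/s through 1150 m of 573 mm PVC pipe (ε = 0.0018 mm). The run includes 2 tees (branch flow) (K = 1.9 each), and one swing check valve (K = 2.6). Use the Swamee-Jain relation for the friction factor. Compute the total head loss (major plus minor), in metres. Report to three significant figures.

V = 4Q/(πD²) = 1.737 m/s; V²/2g = 0.1538 m
Re = 6.55×10^5, ε/D = 3.14×10^-6 → f = 0.01254 (Swamee-Jain)
Major: h_f = f(L/D)·V²/2g = 0.01254·2007·0.1538 = 3.872 m
Minor: ΣK = 6.40; h_m = ΣK·V²/2g = 0.9846 m
Total H_L = 3.872 + 0.9846 = 4.857 m

H_L ≈ 4.86 m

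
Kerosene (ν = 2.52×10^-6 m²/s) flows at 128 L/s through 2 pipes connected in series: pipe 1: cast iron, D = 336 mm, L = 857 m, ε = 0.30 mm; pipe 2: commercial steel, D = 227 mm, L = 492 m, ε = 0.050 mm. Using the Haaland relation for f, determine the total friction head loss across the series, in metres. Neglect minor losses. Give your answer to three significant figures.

H ≈ 23.6 m

Pipe 1: V = 1.444 m/s, Re = 1.92×10^5, ε/D = 8.93×10^-4, f = 0.02052, h_1 = f(L/D)V²/2g = 5.559 m
Pipe 2: V = 3.163 m/s, Re = 2.85×10^5, ε/D = 2.20×10^-4, f = 0.01631, h_2 = f(L/D)V²/2g = 18.02 m
Series → Q common, losses add: H = Σh = 23.58 m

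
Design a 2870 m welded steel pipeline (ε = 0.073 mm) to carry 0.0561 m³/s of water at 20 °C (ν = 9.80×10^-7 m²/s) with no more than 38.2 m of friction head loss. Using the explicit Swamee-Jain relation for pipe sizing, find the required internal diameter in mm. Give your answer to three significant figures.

D ≈ 205 mm

Swamee-Jain (Type III): D = 0.66·[ε^1.25·(LQ²/(gh_f))^4.75 + ν·Q^9.4·(L/(gh_f))^5.2]^0.04
LQ²/(gh_f) = 0.02410; L/(gh_f) = 7.659
Term 1 = ε^1.25·(…)^4.75 = 1.39×10^-13; Term 2 = ν·Q^9.4·(…)^5.2 = 6.75×10^-14
D = 0.66·(1.39×10^-13 + 6.75×10^-14)^0.04 = 0.2052 m = 205 mm
Check: V = 1.70 m/s, Re = 3.55×10^5, f = 0.01720, h_f = 35.3 m ≈ 38.2 m ✓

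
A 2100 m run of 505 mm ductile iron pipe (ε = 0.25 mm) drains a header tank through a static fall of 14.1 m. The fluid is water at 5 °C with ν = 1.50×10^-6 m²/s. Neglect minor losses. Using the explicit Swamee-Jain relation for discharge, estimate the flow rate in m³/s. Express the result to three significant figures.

Q ≈ 0.392 m³/s

Swamee-Jain (Type II): Q = -0.965·√(gD⁵h_f/L)·ln[ε/(3.7D) + √(3.17ν²L/(gD³h_f))]
√(gD⁵h_f/L) = √(9.81·0.505⁵·14.1/2100) = 0.04651
ε/(3.7D) = 1.34×10^-4; √(3.17ν²L/(gD³h_f)) = 2.90×10^-5
Q = -0.965·0.04651·ln(1.628×10^-4) = 0.3915 m³/s
Check: V = 1.95 m/s, Re = 6.58×10^5, f = 0.01752, h_f = 14.2 m ≈ 14.1 m ✓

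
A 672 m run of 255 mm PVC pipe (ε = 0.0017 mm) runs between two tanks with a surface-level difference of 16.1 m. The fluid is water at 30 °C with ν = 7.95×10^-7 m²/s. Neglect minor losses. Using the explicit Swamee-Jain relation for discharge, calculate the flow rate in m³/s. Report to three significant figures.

Swamee-Jain (Type II): Q = -0.965·√(gD⁵h_f/L)·ln[ε/(3.7D) + √(3.17ν²L/(gD³h_f))]
√(gD⁵h_f/L) = √(9.81·0.255⁵·16.1/672) = 0.01592
ε/(3.7D) = 1.80×10^-6; √(3.17ν²L/(gD³h_f)) = 2.27×10^-5
Q = -0.965·0.01592·ln(2.448×10^-5) = 0.1631 m³/s
Check: V = 3.19 m/s, Re = 1.02×10^6, f = 0.01173, h_f = 16.1 m ≈ 16.1 m ✓

Q ≈ 0.163 m³/s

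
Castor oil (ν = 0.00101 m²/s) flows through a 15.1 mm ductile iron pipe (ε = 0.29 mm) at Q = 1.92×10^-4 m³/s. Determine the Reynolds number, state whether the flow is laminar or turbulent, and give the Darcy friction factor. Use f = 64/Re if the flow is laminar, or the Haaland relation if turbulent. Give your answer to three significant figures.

V = 4Q/(πD²) = 1.072 m/s
Re = VD/ν = 1.072·0.0151/0.00101 = 16.0
Re < 2300 → laminar → f = 64/Re = 3.993

Re ≈ 16.0; laminar; f = 64/Re ≈ 3.99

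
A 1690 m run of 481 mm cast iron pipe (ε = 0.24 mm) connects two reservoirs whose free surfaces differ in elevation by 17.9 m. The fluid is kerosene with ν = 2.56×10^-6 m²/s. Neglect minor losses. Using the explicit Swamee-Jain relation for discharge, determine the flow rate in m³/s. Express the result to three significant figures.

Swamee-Jain (Type II): Q = -0.965·√(gD⁵h_f/L)·ln[ε/(3.7D) + √(3.17ν²L/(gD³h_f))]
√(gD⁵h_f/L) = √(9.81·0.481⁵·17.9/1690) = 0.05172
ε/(3.7D) = 1.35×10^-4; √(3.17ν²L/(gD³h_f)) = 4.24×10^-5
Q = -0.965·0.05172·ln(1.772×10^-4) = 0.4311 m³/s
Check: V = 2.37 m/s, Re = 4.46×10^5, f = 0.01788, h_f = 18.0 m ≈ 17.9 m ✓

Q ≈ 0.431 m³/s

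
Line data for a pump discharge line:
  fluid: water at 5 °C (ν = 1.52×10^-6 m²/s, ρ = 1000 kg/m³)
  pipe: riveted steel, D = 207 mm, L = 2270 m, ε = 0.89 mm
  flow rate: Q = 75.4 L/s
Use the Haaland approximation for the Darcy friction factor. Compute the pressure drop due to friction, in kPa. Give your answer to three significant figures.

Δp ≈ 809 kPa

V = 4Q/(πD²) = 4·0.0754/(π·0.207²) = 2.240 m/s
Re = VD/ν = 2.240·0.207/1.52×10^-6 = 3.05×10^5 → turbulent
ε/D = 0.89/207 = 0.00430
Haaland: f = 0.02940
h_f = f(L/D)V²/(2g) = 0.02940·(2270/0.207)·2.240²/(2·9.81) = 82.48 m
Δp = ρg·h_f = 1000·9.81·82.48 = 809.1 kPa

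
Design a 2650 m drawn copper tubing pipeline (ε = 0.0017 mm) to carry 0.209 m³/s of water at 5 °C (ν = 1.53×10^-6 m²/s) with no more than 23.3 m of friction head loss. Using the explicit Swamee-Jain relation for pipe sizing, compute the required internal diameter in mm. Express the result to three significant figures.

D ≈ 357 mm

Swamee-Jain (Type III): D = 0.66·[ε^1.25·(LQ²/(gh_f))^4.75 + ν·Q^9.4·(L/(gh_f))^5.2]^0.04
LQ²/(gh_f) = 0.5064; L/(gh_f) = 11.59
Term 1 = ε^1.25·(…)^4.75 = 2.42×10^-9; Term 2 = ν·Q^9.4·(…)^5.2 = 2.13×10^-7
D = 0.66·(2.42×10^-9 + 2.13×10^-7)^0.04 = 0.3572 m = 357 mm
Check: V = 2.09 m/s, Re = 4.87×10^5, f = 0.01323, h_f = 21.8 m ≈ 23.3 m ✓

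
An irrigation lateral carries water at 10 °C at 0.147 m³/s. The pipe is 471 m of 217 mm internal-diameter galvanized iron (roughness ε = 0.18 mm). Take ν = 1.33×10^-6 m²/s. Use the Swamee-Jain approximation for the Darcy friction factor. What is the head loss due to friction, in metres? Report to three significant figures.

V = 4Q/(πD²) = 4·0.147/(π·0.217²) = 3.975 m/s
Re = VD/ν = 3.975·0.217/1.33×10^-6 = 6.49×10^5 → turbulent
ε/D = 0.18/217 = 8.29×10^-4
Swamee-Jain: f = 0.01941
h_f = f(L/D)V²/(2g) = 0.01941·(471/0.217)·3.975²/(2·9.81) = 33.93 m

h_f ≈ 33.9 m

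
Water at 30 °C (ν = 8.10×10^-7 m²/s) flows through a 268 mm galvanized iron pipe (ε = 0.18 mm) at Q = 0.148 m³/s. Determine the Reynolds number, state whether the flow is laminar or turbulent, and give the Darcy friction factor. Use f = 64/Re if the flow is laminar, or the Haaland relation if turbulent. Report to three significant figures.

Re ≈ 8.68×10^5; turbulent; f ≈ 0.0183

V = 4Q/(πD²) = 2.624 m/s
Re = VD/ν = 2.624·0.268/8.10×10^-7 = 8.68×10^5
Re > 4000 → turbulent; ε/D = 6.72×10^-4
Haaland: f = 0.01831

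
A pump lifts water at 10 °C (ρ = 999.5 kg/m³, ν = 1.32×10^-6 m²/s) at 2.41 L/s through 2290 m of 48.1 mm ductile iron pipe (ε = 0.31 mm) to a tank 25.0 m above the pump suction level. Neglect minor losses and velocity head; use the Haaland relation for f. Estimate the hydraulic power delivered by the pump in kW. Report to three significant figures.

P_hyd ≈ 4.06 kW

V = 4Q/(πD²) = 1.326 m/s; Re = 4.83×10^4; ε/D = 0.00644; f = 0.03438
h_f = f(L/D)V²/2g = 146.8 m
Total head H = z + h_f = 25.0 + 146.8 = 171.8 m
P_hyd = ρgQH = 999.5·9.81·0.00241·171.8 = 4.059 kW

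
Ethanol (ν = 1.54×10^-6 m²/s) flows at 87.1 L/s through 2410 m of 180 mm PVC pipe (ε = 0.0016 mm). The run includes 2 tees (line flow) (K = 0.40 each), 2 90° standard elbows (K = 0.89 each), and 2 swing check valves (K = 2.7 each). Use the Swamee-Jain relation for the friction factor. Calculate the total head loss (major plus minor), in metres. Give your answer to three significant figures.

H_L ≈ 115 m

V = 4Q/(πD²) = 3.423 m/s; V²/2g = 0.5971 m
Re = 4.00×10^5, ε/D = 8.89×10^-6 → f = 0.01375 (Swamee-Jain)
Major: h_f = f(L/D)·V²/2g = 0.01375·13389·0.5971 = 110.0 m
Minor: ΣK = 7.98; h_m = ΣK·V²/2g = 4.765 m
Total H_L = 110.0 + 4.765 = 114.7 m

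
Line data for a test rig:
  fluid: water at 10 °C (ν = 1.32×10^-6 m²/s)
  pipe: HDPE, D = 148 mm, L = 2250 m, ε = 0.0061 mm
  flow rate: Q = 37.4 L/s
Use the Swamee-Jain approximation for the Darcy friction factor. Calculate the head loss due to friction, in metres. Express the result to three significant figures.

h_f ≈ 56.3 m

V = 4Q/(πD²) = 4·0.0374/(π·0.148²) = 2.174 m/s
Re = VD/ν = 2.174·0.148/1.32×10^-6 = 2.44×10^5 → turbulent
ε/D = 0.0061/148 = 4.12×10^-5
Swamee-Jain: f = 0.01537
h_f = f(L/D)V²/(2g) = 0.01537·(2250/0.148)·2.174²/(2·9.81) = 56.27 m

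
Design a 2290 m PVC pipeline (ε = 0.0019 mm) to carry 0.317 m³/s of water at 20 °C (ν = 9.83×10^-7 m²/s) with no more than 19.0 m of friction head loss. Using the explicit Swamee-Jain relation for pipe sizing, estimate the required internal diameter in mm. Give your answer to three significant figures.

Swamee-Jain (Type III): D = 0.66·[ε^1.25·(LQ²/(gh_f))^4.75 + ν·Q^9.4·(L/(gh_f))^5.2]^0.04
LQ²/(gh_f) = 1.235; L/(gh_f) = 12.29
Term 1 = ε^1.25·(…)^4.75 = 1.92×10^-7; Term 2 = ν·Q^9.4·(…)^5.2 = 9.28×10^-6
D = 0.66·(1.92×10^-7 + 9.28×10^-6)^0.04 = 0.4155 m = 416 mm
Check: V = 2.34 m/s, Re = 9.88×10^5, f = 0.01174, h_f = 18.0 m ≈ 19.0 m ✓

D ≈ 416 mm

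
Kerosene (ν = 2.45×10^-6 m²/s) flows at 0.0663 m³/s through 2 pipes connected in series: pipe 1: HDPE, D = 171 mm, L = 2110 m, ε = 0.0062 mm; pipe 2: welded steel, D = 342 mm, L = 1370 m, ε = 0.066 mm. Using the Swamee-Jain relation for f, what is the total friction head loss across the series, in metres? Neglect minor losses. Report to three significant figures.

H ≈ 85.0 m

Pipe 1: V = 2.887 m/s, Re = 2.01×10^5, ε/D = 3.63×10^-5, f = 0.01584, h_1 = f(L/D)V²/2g = 83.02 m
Pipe 2: V = 0.7217 m/s, Re = 1.01×10^5, ε/D = 1.93×10^-4, f = 0.01893, h_2 = f(L/D)V²/2g = 2.014 m
Series → Q common, losses add: H = Σh = 85.03 m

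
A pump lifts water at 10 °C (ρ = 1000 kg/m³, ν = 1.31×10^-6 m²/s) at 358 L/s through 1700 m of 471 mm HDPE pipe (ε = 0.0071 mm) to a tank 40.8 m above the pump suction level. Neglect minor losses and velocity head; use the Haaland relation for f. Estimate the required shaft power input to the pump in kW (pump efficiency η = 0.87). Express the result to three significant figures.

V = 4Q/(πD²) = 2.055 m/s; Re = 7.39×10^5; ε/D = 1.51×10^-5; f = 0.01243
h_f = f(L/D)V²/2g = 9.651 m
Total head H = z + h_f = 40.8 + 9.651 = 50.45 m
P_hyd = ρgQH = 1000·9.81·0.358·50.45 = 177.2 kW
P_shaft = P_hyd/η = 177.2/0.87 = 203.7 kW

P_shaft ≈ 204 kW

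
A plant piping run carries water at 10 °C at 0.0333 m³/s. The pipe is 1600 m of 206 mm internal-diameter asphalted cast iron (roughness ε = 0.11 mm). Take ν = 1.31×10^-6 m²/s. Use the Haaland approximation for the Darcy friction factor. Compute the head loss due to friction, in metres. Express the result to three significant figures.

V = 4Q/(πD²) = 4·0.0333/(π·0.206²) = 0.9991 m/s
Re = VD/ν = 0.9991·0.206/1.31×10^-6 = 1.57×10^5 → turbulent
ε/D = 0.11/206 = 5.34×10^-4
Haaland: f = 0.01923
h_f = f(L/D)V²/(2g) = 0.01923·(1600/0.206)·0.9991²/(2·9.81) = 7.598 m

h_f ≈ 7.60 m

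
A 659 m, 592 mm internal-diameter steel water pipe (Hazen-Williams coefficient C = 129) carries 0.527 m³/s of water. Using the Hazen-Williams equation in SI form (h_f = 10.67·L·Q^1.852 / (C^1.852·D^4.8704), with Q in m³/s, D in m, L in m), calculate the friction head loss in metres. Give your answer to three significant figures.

h_f = 10.67·659·0.527^1.852 / (129^1.852·0.592^4.8704) = 3.403 m

h_f ≈ 3.40 m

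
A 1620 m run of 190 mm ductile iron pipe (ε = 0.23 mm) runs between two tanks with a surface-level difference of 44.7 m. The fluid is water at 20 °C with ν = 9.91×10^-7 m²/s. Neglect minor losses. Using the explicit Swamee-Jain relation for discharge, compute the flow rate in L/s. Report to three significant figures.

Swamee-Jain (Type II): Q = -0.965·√(gD⁵h_f/L)·ln[ε/(3.7D) + √(3.17ν²L/(gD³h_f))]
√(gD⁵h_f/L) = √(9.81·0.190⁵·44.7/1620) = 0.008187
ε/(3.7D) = 3.27×10^-4; √(3.17ν²L/(gD³h_f)) = 4.09×10^-5
Q = -0.965·0.008187·ln(3.681×10^-4) = 0.06247 m³/s
Check: V = 2.20 m/s, Re = 4.22×10^5, f = 0.02133, h_f = 45.0 m ≈ 44.7 m ✓

Q ≈ 62.5 L/s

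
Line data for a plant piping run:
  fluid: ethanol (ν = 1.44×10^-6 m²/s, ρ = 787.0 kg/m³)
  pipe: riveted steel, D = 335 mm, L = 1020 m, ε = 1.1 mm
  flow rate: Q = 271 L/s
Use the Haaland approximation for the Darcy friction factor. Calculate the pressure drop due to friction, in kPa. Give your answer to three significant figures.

V = 4Q/(πD²) = 4·0.271/(π·0.335²) = 3.075 m/s
Re = VD/ν = 3.075·0.335/1.44×10^-6 = 7.15×10^5 → turbulent
ε/D = 1.1/335 = 0.00328
Haaland: f = 0.02706
h_f = f(L/D)V²/(2g) = 0.02706·(1020/0.335)·3.075²/(2·9.81) = 39.69 m
Δp = ρg·h_f = 787.0·9.81·39.69 = 306.4 kPa

Δp ≈ 306 kPa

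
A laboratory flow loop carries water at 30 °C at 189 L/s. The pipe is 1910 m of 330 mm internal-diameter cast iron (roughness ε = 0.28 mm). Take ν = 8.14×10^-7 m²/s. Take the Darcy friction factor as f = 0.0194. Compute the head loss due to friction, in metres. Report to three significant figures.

V = 4Q/(πD²) = 4·0.189/(π·0.330²) = 2.210 m/s
h_f = f(L/D)V²/(2g) = 0.01940·(1910/0.330)·2.210²/(2·9.81) = 27.95 m

h_f ≈ 27.9 m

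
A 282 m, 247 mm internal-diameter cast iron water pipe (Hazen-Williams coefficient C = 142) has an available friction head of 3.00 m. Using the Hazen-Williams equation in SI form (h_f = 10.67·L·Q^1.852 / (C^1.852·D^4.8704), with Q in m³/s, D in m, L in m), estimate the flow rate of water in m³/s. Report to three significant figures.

Q ≈ 0.0860 m³/s

Rearranging: Q = [h_f·C^1.852·D^4.8704 / (10.67·L)]^(1/1.852)
Q = [3.00·142^1.852·0.247^4.8704 / (10.67·282)]^0.540 = 0.08603 m³/s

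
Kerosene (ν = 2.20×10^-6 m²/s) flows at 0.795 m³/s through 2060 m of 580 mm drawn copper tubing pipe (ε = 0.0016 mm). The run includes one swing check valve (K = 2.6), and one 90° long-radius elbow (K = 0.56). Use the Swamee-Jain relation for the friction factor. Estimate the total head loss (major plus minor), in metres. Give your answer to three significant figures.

V = 4Q/(πD²) = 3.009 m/s; V²/2g = 0.4615 m
Re = 7.93×10^5, ε/D = 2.76×10^-6 → f = 0.01213 (Swamee-Jain)
Major: h_f = f(L/D)·V²/2g = 0.01213·3552·0.4615 = 19.89 m
Minor: ΣK = 3.16; h_m = ΣK·V²/2g = 1.458 m
Total H_L = 19.89 + 1.458 = 21.34 m

H_L ≈ 21.3 m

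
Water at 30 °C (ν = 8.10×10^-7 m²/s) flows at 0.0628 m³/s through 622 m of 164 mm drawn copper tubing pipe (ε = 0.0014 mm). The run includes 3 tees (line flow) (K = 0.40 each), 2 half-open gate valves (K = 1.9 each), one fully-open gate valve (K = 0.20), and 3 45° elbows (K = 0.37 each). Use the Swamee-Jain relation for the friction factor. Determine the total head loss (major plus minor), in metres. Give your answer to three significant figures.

H_L ≈ 24.7 m

V = 4Q/(πD²) = 2.973 m/s; V²/2g = 0.4505 m
Re = 6.02×10^5, ε/D = 8.54×10^-6 → f = 0.01282 (Swamee-Jain)
Major: h_f = f(L/D)·V²/2g = 0.01282·3793·0.4505 = 21.90 m
Minor: ΣK = 6.31; h_m = ΣK·V²/2g = 2.842 m
Total H_L = 21.90 + 2.842 = 24.75 m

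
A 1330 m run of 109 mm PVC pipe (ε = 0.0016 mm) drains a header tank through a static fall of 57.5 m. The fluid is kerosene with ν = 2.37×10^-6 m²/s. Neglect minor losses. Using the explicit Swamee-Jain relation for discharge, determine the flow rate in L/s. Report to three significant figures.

Q ≈ 21.2 L/s

Swamee-Jain (Type II): Q = -0.965·√(gD⁵h_f/L)·ln[ε/(3.7D) + √(3.17ν²L/(gD³h_f))]
√(gD⁵h_f/L) = √(9.81·0.109⁵·57.5/1330) = 0.002555
ε/(3.7D) = 3.97×10^-6; √(3.17ν²L/(gD³h_f)) = 1.80×10^-4
Q = -0.965·0.002555·ln(1.840×10^-4) = 0.02120 m³/s
Check: V = 2.27 m/s, Re = 1.04×10^5, f = 0.01779, h_f = 57.1 m ≈ 57.5 m ✓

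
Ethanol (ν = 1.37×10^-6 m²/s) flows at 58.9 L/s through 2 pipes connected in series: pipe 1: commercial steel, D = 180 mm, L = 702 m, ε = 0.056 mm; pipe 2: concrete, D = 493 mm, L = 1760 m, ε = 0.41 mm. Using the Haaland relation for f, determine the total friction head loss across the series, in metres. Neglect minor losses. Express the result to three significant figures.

H ≈ 18.3 m

Pipe 1: V = 2.315 m/s, Re = 3.04×10^5, ε/D = 3.11×10^-4, f = 0.01686, h_1 = f(L/D)V²/2g = 17.95 m
Pipe 2: V = 0.3086 m/s, Re = 1.11×10^5, ε/D = 8.32×10^-4, f = 0.02115, h_2 = f(L/D)V²/2g = 0.3664 m
Series → Q common, losses add: H = Σh = 18.32 m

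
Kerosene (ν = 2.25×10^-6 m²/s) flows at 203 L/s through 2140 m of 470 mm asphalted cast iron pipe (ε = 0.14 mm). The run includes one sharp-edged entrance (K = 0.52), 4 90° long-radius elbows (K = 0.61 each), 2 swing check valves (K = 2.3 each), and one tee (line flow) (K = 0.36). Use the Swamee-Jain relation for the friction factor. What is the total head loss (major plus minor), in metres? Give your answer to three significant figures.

V = 4Q/(πD²) = 1.170 m/s; V²/2g = 0.06978 m
Re = 2.44×10^5, ε/D = 2.98×10^-4 → f = 0.01739 (Swamee-Jain)
Major: h_f = f(L/D)·V²/2g = 0.01739·4553·0.06978 = 5.526 m
Minor: ΣK = 7.92; h_m = ΣK·V²/2g = 0.5526 m
Total H_L = 5.526 + 0.5526 = 6.079 m

H_L ≈ 6.08 m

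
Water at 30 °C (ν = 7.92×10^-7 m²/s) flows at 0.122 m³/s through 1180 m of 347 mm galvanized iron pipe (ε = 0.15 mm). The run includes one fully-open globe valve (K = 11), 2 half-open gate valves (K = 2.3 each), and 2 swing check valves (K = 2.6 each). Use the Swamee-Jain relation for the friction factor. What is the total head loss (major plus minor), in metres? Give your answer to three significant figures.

H_L ≈ 6.73 m

V = 4Q/(πD²) = 1.290 m/s; V²/2g = 0.08482 m
Re = 5.65×10^5, ε/D = 4.32×10^-4 → f = 0.01723 (Swamee-Jain)
Major: h_f = f(L/D)·V²/2g = 0.01723·3401·0.08482 = 4.969 m
Minor: ΣK = 20.8; h_m = ΣK·V²/2g = 1.764 m
Total H_L = 4.969 + 1.764 = 6.733 m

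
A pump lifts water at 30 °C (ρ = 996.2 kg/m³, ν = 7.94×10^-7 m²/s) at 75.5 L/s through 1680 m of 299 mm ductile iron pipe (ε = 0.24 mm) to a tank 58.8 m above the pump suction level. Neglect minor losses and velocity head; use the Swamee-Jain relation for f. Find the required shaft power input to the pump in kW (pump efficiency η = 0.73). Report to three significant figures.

P_shaft ≈ 66.0 kW

V = 4Q/(πD²) = 1.075 m/s; Re = 4.05×10^5; ε/D = 8.03×10^-4; f = 0.01960
h_f = f(L/D)V²/2g = 6.491 m
Total head H = z + h_f = 58.8 + 6.491 = 65.29 m
P_hyd = ρgQH = 996.2·9.81·0.0755·65.29 = 48.17 kW
P_shaft = P_hyd/η = 48.17/0.73 = 65.99 kW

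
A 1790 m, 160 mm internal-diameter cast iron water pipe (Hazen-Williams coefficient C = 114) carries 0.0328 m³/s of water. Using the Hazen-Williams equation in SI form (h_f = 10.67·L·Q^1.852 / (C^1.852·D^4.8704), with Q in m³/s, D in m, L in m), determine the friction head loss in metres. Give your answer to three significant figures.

h_f ≈ 39.7 m

h_f = 10.67·1790·0.0328^1.852 / (114^1.852·0.160^4.8704) = 39.74 m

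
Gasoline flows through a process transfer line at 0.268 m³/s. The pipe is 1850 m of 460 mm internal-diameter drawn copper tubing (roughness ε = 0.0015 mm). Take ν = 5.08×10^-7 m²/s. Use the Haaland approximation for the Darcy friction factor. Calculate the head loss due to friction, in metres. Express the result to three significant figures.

V = 4Q/(πD²) = 4·0.268/(π·0.460²) = 1.613 m/s
Re = VD/ν = 1.613·0.460/5.08×10^-7 = 1.46×10^6 → turbulent
ε/D = 0.0015/460 = 3.26×10^-6
Haaland: f = 0.01095
h_f = f(L/D)V²/(2g) = 0.01095·(1850/0.460)·1.613²/(2·9.81) = 5.838 m

h_f ≈ 5.84 m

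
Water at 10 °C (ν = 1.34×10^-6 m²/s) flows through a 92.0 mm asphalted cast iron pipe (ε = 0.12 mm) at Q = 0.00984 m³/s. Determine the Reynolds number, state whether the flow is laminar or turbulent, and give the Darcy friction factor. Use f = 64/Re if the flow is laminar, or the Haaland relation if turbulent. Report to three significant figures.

V = 4Q/(πD²) = 1.480 m/s
Re = VD/ν = 1.480·0.0920/1.34×10^-6 = 1.02×10^5
Re > 4000 → turbulent; ε/D = 0.00130
Haaland: f = 0.02294

Re ≈ 1.02×10^5; turbulent; f ≈ 0.0229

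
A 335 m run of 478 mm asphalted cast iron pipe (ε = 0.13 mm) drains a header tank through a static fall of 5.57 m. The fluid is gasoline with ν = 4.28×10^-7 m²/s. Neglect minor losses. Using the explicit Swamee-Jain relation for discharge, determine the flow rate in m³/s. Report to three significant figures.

Swamee-Jain (Type II): Q = -0.965·√(gD⁵h_f/L)·ln[ε/(3.7D) + √(3.17ν²L/(gD³h_f))]
√(gD⁵h_f/L) = √(9.81·0.478⁵·5.57/335) = 0.06380
ε/(3.7D) = 7.35×10^-5; √(3.17ν²L/(gD³h_f)) = 5.71×10^-6
Q = -0.965·0.06380·ln(7.921×10^-5) = 0.5814 m³/s
Check: V = 3.24 m/s, Re = 3.62×10^6, f = 0.01492, h_f = 5.59 m ≈ 5.57 m ✓

Q ≈ 0.581 m³/s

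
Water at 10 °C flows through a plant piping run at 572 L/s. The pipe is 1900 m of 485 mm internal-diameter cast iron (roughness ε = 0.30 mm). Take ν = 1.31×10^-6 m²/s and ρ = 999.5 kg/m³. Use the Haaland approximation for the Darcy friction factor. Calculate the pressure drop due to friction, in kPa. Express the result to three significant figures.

Δp ≈ 336 kPa

V = 4Q/(πD²) = 4·0.572/(π·0.485²) = 3.096 m/s
Re = VD/ν = 3.096·0.485/1.31×10^-6 = 1.15×10^6 → turbulent
ε/D = 0.30/485 = 6.19×10^-4
Haaland: f = 0.01789
h_f = f(L/D)V²/(2g) = 0.01789·(1900/0.485)·3.096²/(2·9.81) = 34.25 m
Δp = ρg·h_f = 999.5·9.81·34.25 = 335.8 kPa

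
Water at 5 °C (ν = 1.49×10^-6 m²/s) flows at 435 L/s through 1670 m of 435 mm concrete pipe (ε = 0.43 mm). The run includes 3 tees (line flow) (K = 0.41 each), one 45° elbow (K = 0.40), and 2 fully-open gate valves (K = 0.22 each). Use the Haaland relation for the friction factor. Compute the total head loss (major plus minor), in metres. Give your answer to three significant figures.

V = 4Q/(πD²) = 2.927 m/s; V²/2g = 0.4367 m
Re = 8.55×10^5, ε/D = 9.89×10^-4 → f = 0.01993 (Haaland)
Major: h_f = f(L/D)·V²/2g = 0.01993·3839·0.4367 = 33.41 m
Minor: ΣK = 2.07; h_m = ΣK·V²/2g = 0.9039 m
Total H_L = 33.41 + 0.9039 = 34.32 m

H_L ≈ 34.3 m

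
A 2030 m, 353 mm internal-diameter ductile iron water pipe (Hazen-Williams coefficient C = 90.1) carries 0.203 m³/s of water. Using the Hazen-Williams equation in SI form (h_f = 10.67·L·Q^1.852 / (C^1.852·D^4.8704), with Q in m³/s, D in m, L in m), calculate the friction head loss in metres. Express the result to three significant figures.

h_f = 10.67·2030·0.203^1.852 / (90.1^1.852·0.353^4.8704) = 43.20 m

h_f ≈ 43.2 m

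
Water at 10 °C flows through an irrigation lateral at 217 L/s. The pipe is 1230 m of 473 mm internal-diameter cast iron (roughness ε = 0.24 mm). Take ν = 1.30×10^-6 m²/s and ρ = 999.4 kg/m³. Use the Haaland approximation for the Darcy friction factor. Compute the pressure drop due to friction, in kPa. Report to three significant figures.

V = 4Q/(πD²) = 4·0.217/(π·0.473²) = 1.235 m/s
Re = VD/ν = 1.235·0.473/1.30×10^-6 = 4.49×10^5 → turbulent
ε/D = 0.24/473 = 5.07×10^-4
Haaland: f = 0.01771
h_f = f(L/D)V²/(2g) = 0.01771·(1230/0.473)·1.235²/(2·9.81) = 3.580 m
Δp = ρg·h_f = 999.4·9.81·3.580 = 35.10 kPa

Δp ≈ 35.1 kPa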